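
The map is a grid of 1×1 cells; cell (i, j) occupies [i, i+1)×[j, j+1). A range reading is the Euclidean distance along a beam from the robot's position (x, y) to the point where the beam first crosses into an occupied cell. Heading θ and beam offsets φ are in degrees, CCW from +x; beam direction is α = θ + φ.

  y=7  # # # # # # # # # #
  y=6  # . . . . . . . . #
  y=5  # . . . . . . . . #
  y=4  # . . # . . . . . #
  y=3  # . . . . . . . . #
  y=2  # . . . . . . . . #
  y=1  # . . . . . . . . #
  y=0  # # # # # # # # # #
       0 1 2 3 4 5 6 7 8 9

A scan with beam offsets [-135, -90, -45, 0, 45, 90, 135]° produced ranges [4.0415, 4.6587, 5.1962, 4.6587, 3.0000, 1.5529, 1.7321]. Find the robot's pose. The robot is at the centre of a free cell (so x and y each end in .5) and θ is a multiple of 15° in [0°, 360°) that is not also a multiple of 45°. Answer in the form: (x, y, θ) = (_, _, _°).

The pose lattice has 47·16 = 752 candidates. Test each by forward raycasting.
  (5.5, 4.5, 30°): beam 1 = 3.6235 ≠ 4.0415 ✗
  (4.5, 1.5, 345°): beam 1 = 1.0000 ≠ 4.0415 ✗
  (8.5, 2.5, 330°): beam 1 = 5.7956 ≠ 4.0415 ✗
  (2.5, 5.5, 210°): beam 1 = 1.5529 ≠ 4.0415 ✗
  …
  (5.5, 2.5, 165°): r_1=4.0415, r_2=4.6587, r_3=5.1962, r_4=4.6587, r_5=3.0000, r_6=1.5529, r_7=1.7321 — all match ✓
Unique over the lattice → pose = (5.5, 2.5, 165°).

(x, y, θ) = (5.5, 2.5, 165°)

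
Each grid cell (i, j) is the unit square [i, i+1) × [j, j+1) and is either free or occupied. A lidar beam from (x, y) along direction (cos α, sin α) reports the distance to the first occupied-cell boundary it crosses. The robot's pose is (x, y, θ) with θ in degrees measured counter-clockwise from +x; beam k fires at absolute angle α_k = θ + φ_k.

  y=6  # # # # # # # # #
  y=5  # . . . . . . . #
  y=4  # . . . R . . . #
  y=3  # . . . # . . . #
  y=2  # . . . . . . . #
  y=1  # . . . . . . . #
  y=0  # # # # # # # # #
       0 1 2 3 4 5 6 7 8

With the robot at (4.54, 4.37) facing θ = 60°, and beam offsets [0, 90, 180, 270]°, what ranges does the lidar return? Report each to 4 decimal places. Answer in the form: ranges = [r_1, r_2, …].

ranges = [1.8822, 3.2600, 0.4272, 3.9953]

beam 1: φ=0°, α=60°
  cosα=0.5000 sinα=0.8660 | (4,4) | tMaxX 0.9200 tMaxY 0.7275 | tΔX 2.0000 tΔY 1.1547
    t=0.7275 [y] (4,5)
    t=0.9200 [x] (5,5)
    t=1.8822 [y] (5,6) — stop
  → r_1 = 1.8822
beam 2: φ=90°, α=150°
  cosα=-0.8660 sinα=0.5000 | (4,4) | tMaxX 0.6235 tMaxY 1.2600 | tΔX 1.1547 tΔY 2.0000
    t=0.6235 [x] (3,4)
    t=1.2600 [y] (3,5)
    t=1.7782 [x] (2,5)
    t=2.9329 [x] (1,5)
    t=3.2600 [y] (1,6) — stop
  → r_2 = 3.2600
beam 3: φ=180°, α=240°
  cosα=-0.5000 sinα=-0.8660 | (4,4) | tMaxX 1.0800 tMaxY 0.4272 | tΔX 2.0000 tΔY 1.1547
    t=0.4272 [y] (4,3) — stop
  → r_3 = 0.4272
beam 4: φ=270°, α=330°
  cosα=0.8660 sinα=-0.5000 | (4,4) | tMaxX 0.5312 tMaxY 0.7400 | tΔX 1.1547 tΔY 2.0000
    t=0.5312 [x] (5,4)
    t=0.7400 [y] (5,3)
    t=1.6859 [x] (6,3)
    t=2.7400 [y] (6,2)
    t=2.8406 [x] (7,2)
    t=3.9953 [x] (8,2) — stop
  → r_4 = 3.9953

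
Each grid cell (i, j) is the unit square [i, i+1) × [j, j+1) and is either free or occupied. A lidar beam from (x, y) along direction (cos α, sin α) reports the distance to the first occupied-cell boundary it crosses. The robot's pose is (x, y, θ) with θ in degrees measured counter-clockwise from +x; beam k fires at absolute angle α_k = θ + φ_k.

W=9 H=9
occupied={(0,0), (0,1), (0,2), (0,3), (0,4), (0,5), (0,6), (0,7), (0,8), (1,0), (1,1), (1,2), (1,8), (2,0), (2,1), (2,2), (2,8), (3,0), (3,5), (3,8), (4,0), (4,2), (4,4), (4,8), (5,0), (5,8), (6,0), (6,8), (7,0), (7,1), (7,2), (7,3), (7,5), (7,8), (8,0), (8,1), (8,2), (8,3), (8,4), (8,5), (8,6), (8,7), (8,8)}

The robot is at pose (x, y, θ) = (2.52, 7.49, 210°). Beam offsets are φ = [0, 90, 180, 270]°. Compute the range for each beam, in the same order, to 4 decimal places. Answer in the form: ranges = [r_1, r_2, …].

ranges = [1.7551, 1.7205, 1.0200, 0.5889]

beam 1: φ=0°, α=210°
  d=(-0.8660,-0.5000)  start (2,7)  tX=0.6004 tY=0.9800  stride 1/|dx|=1.1547 1/|dy|=2.0000
    cross x-line → (1,7), t=0.6004
    cross y-line → (1,6), t=0.9800
    cross x-line → (0,6), t=1.7551 (wall)
  → r_1 = 1.7551
beam 2: φ=90°, α=300°
  d=(0.5000,-0.8660)  start (2,7)  tX=0.9600 tY=0.5658  stride 1/|dx|=2.0000 1/|dy|=1.1547
    cross y-line → (2,6), t=0.5658
    cross x-line → (3,6), t=0.9600
    cross y-line → (3,5), t=1.7205 (wall)
  → r_2 = 1.7205
beam 3: φ=180°, α=30°
  d=(0.8660,0.5000)  start (2,7)  tX=0.5543 tY=1.0200  stride 1/|dx|=1.1547 1/|dy|=2.0000
    cross x-line → (3,7), t=0.5543
    cross y-line → (3,8), t=1.0200 (wall)
  → r_3 = 1.0200
beam 4: φ=270°, α=120°
  d=(-0.5000,0.8660)  start (2,7)  tX=1.0400 tY=0.5889  stride 1/|dx|=2.0000 1/|dy|=1.1547
    cross y-line → (2,8), t=0.5889 (wall)
  → r_4 = 0.5889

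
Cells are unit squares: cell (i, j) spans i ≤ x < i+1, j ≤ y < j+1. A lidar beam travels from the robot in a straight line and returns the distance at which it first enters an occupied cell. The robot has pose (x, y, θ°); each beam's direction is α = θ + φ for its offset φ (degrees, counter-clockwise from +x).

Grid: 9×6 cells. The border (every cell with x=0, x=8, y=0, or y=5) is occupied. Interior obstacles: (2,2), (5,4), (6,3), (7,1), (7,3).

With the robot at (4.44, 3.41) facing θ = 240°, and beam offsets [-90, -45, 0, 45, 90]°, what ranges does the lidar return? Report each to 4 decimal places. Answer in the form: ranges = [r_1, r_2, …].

beam 1: φ=-90°, α=150°
  dir = (cos 150°, sin 150°) = (-0.8660, 0.5000); from cell (4,3)
  next x-line at t=0.5081, next y-line at t=1.1800; Δt_x=1.1547, Δt_y=2.0000
    x: enter (3,3) at t=0.5081
    y: enter (3,4) at t=1.1800
    x: enter (2,4) at t=1.6628
    x: enter (1,4) at t=2.8175
    y: enter (1,5) at t=3.1800 ← occupied
  → r_1 = 3.1800
beam 2: φ=-45°, α=195°
  dir = (cos 195°, sin 195°) = (-0.9659, -0.2588); from cell (4,3)
  next x-line at t=0.4555, next y-line at t=1.5841; Δt_x=1.0353, Δt_y=3.8637
    x: enter (3,3) at t=0.4555
    x: enter (2,3) at t=1.4908
    y: enter (2,2) at t=1.5841 ← occupied
  → r_2 = 1.5841
beam 3: φ=0°, α=240°
  dir = (cos 240°, sin 240°) = (-0.5000, -0.8660); from cell (4,3)
  next x-line at t=0.8800, next y-line at t=0.4734; Δt_x=2.0000, Δt_y=1.1547
    y: enter (4,2) at t=0.4734
    x: enter (3,2) at t=0.8800
    y: enter (3,1) at t=1.6281
    y: enter (3,0) at t=2.7828 ← occupied
  → r_3 = 2.7828
beam 4: φ=45°, α=285°
  dir = (cos 285°, sin 285°) = (0.2588, -0.9659); from cell (4,3)
  next x-line at t=2.1637, next y-line at t=0.4245; Δt_x=3.8637, Δt_y=1.0353
    y: enter (4,2) at t=0.4245
    y: enter (4,1) at t=1.4597
    x: enter (5,1) at t=2.1637
    y: enter (5,0) at t=2.4950 ← occupied
  → r_4 = 2.4950
beam 5: φ=90°, α=330°
  dir = (cos 330°, sin 330°) = (0.8660, -0.5000); from cell (4,3)
  next x-line at t=0.6466, next y-line at t=0.8200; Δt_x=1.1547, Δt_y=2.0000
    x: enter (5,3) at t=0.6466
    y: enter (5,2) at t=0.8200
    x: enter (6,2) at t=1.8013
    y: enter (6,1) at t=2.8200
    x: enter (7,1) at t=2.9560 ← occupied
  → r_5 = 2.9560

ranges = [3.1800, 1.5841, 2.7828, 2.4950, 2.9560]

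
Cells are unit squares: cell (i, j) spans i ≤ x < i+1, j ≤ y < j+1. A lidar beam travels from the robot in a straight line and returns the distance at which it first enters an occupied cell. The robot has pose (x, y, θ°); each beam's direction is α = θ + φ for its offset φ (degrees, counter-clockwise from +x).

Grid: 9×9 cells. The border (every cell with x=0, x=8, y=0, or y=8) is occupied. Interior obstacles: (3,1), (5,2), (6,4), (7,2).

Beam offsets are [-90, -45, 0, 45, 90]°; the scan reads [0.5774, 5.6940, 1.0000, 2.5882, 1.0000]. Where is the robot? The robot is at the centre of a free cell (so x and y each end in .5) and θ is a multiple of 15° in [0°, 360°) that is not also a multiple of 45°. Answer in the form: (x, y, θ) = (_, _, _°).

(x, y, θ) = (6.5, 3.5, 210°)

Candidates: 45 free-cell centres × 16 headings = 720 poses. Raycast each; keep the one whose scan matches to 4 dp.
  (7.5, 1.5, 60°): beam 2 = 0.5176 ≠ 5.6940 ✗
  (1.5, 7.5, 150°): beam 2 = 0.5176 ≠ 5.6940 ✗
  (1.5, 3.5, 300°): beam 2 = 1.9319 ≠ 5.6940 ✗
  (2.5, 6.5, 195°): beam 1 = 1.5529 ≠ 0.5774 ✗
  …
  (6.5, 3.5, 210°): r_1=0.5774, r_2=5.6940, r_3=1.0000, r_4=2.5882, r_5=1.0000 — all match ✓
Unique over the lattice → pose = (6.5, 3.5, 210°).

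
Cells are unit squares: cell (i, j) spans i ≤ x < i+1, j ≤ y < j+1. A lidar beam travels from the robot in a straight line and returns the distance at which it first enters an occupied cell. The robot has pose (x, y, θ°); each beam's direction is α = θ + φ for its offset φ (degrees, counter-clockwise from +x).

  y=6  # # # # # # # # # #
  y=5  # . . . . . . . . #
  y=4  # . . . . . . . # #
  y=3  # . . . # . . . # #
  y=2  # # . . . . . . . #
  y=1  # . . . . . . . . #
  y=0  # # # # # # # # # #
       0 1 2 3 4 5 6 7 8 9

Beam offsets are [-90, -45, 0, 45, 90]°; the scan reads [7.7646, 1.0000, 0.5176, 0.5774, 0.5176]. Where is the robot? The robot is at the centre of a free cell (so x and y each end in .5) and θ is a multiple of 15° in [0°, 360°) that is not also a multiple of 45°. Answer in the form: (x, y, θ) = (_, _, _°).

(x, y, θ) = (8.5, 1.5, 255°)

The pose lattice has 36·16 = 576 candidates. Test each by forward raycasting.
  (3.5, 4.5, 285°): beam 1 = 2.5882 ≠ 7.7646 ✗
  (7.5, 3.5, 240°): beam 1 = 5.0000 ≠ 7.7646 ✗
  (1.5, 4.5, 345°): beam 1 = 1.5529 ≠ 7.7646 ✗
  (5.5, 5.5, 165°): beam 1 = 0.5176 ≠ 7.7646 ✗
  (6.5, 1.5, 15°): beam 1 = 0.5176 ≠ 7.7646 ✗
  …
  (8.5, 1.5, 255°): r_1=7.7646, r_2=1.0000, r_3=0.5176, r_4=0.5774, r_5=0.5176 — all match ✓
Unique over the lattice → pose = (8.5, 1.5, 255°).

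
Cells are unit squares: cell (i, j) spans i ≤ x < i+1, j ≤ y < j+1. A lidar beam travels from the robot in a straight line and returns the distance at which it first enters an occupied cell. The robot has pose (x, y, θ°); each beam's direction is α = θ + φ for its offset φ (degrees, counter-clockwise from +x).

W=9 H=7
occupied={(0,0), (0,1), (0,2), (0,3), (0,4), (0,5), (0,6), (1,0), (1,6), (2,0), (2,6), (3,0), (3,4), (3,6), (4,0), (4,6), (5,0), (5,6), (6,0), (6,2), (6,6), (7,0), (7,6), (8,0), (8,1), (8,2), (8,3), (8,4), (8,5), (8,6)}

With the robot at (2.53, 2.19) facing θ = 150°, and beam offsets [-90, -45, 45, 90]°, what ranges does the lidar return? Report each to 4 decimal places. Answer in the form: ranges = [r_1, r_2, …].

ranges = [2.0900, 3.9444, 1.5840, 1.3741]

beam 1: φ=-90°, α=60°
  cosα=0.5000 sinα=0.8660 | (2,2) | tMaxX 0.9400 tMaxY 0.9353 | tΔX 2.0000 tΔY 1.1547
    t=0.9353 [y] (2,3)
    t=0.9400 [x] (3,3)
    t=2.0900 [y] (3,4) — stop
  → r_1 = 2.0900
beam 2: φ=-45°, α=105°
  cosα=-0.2588 sinα=0.9659 | (2,2) | tMaxX 2.0478 tMaxY 0.8386 | tΔX 3.8637 tΔY 1.0353
    t=0.8386 [y] (2,3)
    t=1.8738 [y] (2,4)
    t=2.0478 [x] (1,4)
    t=2.9091 [y] (1,5)
    t=3.9444 [y] (1,6) — stop
  → r_2 = 3.9444
beam 3: φ=45°, α=195°
  cosα=-0.9659 sinα=-0.2588 | (2,2) | tMaxX 0.5487 tMaxY 0.7341 | tΔX 1.0353 tΔY 3.8637
    t=0.5487 [x] (1,2)
    t=0.7341 [y] (1,1)
    t=1.5840 [x] (0,1) — stop
  → r_3 = 1.5840
beam 4: φ=90°, α=240°
  cosα=-0.5000 sinα=-0.8660 | (2,2) | tMaxX 1.0600 tMaxY 0.2194 | tΔX 2.0000 tΔY 1.1547
    t=0.2194 [y] (2,1)
    t=1.0600 [x] (1,1)
    t=1.3741 [y] (1,0) — stop
  → r_4 = 1.3741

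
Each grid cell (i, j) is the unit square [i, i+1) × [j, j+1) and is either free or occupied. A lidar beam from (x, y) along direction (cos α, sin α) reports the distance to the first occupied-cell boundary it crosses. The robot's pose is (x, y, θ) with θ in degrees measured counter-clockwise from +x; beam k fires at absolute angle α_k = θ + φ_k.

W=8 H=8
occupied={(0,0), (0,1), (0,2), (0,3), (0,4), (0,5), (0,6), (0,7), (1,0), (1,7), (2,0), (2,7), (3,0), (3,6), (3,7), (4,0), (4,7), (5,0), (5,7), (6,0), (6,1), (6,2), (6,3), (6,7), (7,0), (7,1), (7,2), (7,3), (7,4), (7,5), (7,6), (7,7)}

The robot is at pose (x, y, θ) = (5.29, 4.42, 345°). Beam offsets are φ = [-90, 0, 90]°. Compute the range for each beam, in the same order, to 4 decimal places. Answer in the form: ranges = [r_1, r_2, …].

ranges = [3.5406, 1.6228, 2.6710]

beam 1: φ=-90°, α=255°
  direction (-0.2588, -0.9659); cell (5,4); t to first gridline: x 1.1205, y 0.4348 (then +3.8637 / +1.0353)
    (5,3) via y @ 0.4348
    (4,3) via x @ 1.1205
    (4,2) via y @ 1.4701
    (4,1) via y @ 2.5054
    (4,0) via y @ 3.5406  # hit
  → r_1 = 3.5406
beam 2: φ=0°, α=345°
  direction (0.9659, -0.2588); cell (5,4); t to first gridline: x 0.7350, y 1.6228 (then +1.0353 / +3.8637)
    (6,4) via x @ 0.7350
    (6,3) via y @ 1.6228  # hit
  → r_2 = 1.6228
beam 3: φ=90°, α=75°
  direction (0.2588, 0.9659); cell (5,4); t to first gridline: x 2.7432, y 0.6005 (then +3.8637 / +1.0353)
    (5,5) via y @ 0.6005
    (5,6) via y @ 1.6357
    (5,7) via y @ 2.6710  # hit
  → r_3 = 2.6710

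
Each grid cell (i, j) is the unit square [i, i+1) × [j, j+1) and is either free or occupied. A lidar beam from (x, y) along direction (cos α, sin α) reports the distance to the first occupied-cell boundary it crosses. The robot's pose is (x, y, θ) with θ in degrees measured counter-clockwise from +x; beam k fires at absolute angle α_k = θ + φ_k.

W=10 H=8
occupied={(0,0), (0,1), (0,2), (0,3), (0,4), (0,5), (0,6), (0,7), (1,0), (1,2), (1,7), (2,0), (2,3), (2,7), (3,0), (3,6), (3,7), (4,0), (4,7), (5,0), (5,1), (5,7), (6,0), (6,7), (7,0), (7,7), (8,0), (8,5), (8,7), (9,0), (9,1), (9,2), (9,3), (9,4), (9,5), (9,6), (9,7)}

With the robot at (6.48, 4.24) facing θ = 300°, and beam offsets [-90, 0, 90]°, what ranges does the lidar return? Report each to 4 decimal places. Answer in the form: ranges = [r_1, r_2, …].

beam 1: φ=-90°, α=210°
  cosα=-0.8660 sinα=-0.5000 | (6,4) | tMaxX 0.5543 tMaxY 0.4800 | tΔX 1.1547 tΔY 2.0000
    t=0.4800 [y] (6,3)
    t=0.5543 [x] (5,3)
    t=1.7090 [x] (4,3)
    t=2.4800 [y] (4,2)
    t=2.8637 [x] (3,2)
    t=4.0184 [x] (2,2)
    t=4.4800 [y] (2,1)
    t=5.1731 [x] (1,1)
    t=6.3278 [x] (0,1) — stop
  → r_1 = 6.3278
beam 2: φ=0°, α=300°
  cosα=0.5000 sinα=-0.8660 | (6,4) | tMaxX 1.0400 tMaxY 0.2771 | tΔX 2.0000 tΔY 1.1547
    t=0.2771 [y] (6,3)
    t=1.0400 [x] (7,3)
    t=1.4318 [y] (7,2)
    t=2.5865 [y] (7,1)
    t=3.0400 [x] (8,1)
    t=3.7412 [y] (8,0) — stop
  → r_2 = 3.7412
beam 3: φ=90°, α=30°
  cosα=0.8660 sinα=0.5000 | (6,4) | tMaxX 0.6004 tMaxY 1.5200 | tΔX 1.1547 tΔY 2.0000
    t=0.6004 [x] (7,4)
    t=1.5200 [y] (7,5)
    t=1.7551 [x] (8,5) — stop
  → r_3 = 1.7551

ranges = [6.3278, 3.7412, 1.7551]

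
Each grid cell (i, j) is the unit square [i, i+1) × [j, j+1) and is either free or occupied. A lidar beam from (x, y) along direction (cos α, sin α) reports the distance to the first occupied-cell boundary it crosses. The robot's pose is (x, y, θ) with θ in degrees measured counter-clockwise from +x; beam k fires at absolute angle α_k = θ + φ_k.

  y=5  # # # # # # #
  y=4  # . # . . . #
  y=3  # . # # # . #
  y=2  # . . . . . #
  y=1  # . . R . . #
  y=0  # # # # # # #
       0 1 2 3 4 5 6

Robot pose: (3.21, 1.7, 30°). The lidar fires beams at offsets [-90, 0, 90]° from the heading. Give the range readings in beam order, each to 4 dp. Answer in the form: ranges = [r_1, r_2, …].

beam 1: φ=-90°, α=300°
  dir = (cos 300°, sin 300°) = (0.5000, -0.8660); from cell (3,1)
  next x-line at t=1.5800, next y-line at t=0.8083; Δt_x=2.0000, Δt_y=1.1547
    y: enter (3,0) at t=0.8083 ← occupied
  → r_1 = 0.8083
beam 2: φ=0°, α=30°
  dir = (cos 30°, sin 30°) = (0.8660, 0.5000); from cell (3,1)
  next x-line at t=0.9122, next y-line at t=0.6000; Δt_x=1.1547, Δt_y=2.0000
    y: enter (3,2) at t=0.6000
    x: enter (4,2) at t=0.9122
    x: enter (5,2) at t=2.0669
    y: enter (5,3) at t=2.6000
    x: enter (6,3) at t=3.2216 ← occupied
  → r_2 = 3.2216
beam 3: φ=90°, α=120°
  dir = (cos 120°, sin 120°) = (-0.5000, 0.8660); from cell (3,1)
  next x-line at t=0.4200, next y-line at t=0.3464; Δt_x=2.0000, Δt_y=1.1547
    y: enter (3,2) at t=0.3464
    x: enter (2,2) at t=0.4200
    y: enter (2,3) at t=1.5011 ← occupied
  → r_3 = 1.5011

ranges = [0.8083, 3.2216, 1.5011]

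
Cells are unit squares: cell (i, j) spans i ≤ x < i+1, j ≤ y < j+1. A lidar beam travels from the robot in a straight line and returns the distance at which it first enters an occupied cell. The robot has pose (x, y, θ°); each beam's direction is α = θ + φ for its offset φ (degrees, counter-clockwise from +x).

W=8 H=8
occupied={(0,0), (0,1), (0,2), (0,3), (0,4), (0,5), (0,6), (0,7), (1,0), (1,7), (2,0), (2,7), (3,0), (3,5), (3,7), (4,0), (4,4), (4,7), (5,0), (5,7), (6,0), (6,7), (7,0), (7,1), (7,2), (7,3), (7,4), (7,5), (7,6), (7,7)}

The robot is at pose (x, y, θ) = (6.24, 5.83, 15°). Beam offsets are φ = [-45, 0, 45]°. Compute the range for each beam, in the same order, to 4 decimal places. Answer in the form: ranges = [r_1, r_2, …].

ranges = [0.8776, 0.7868, 1.3510]

beam 1: φ=-45°, α=330°
  dir = (cos 330°, sin 330°) = (0.8660, -0.5000); from cell (6,5)
  next x-line at t=0.8776, next y-line at t=1.6600; Δt_x=1.1547, Δt_y=2.0000
    x: enter (7,5) at t=0.8776 ← occupied
  → r_1 = 0.8776
beam 2: φ=0°, α=15°
  dir = (cos 15°, sin 15°) = (0.9659, 0.2588); from cell (6,5)
  next x-line at t=0.7868, next y-line at t=0.6568; Δt_x=1.0353, Δt_y=3.8637
    y: enter (6,6) at t=0.6568
    x: enter (7,6) at t=0.7868 ← occupied
  → r_2 = 0.7868
beam 3: φ=45°, α=60°
  dir = (cos 60°, sin 60°) = (0.5000, 0.8660); from cell (6,5)
  next x-line at t=1.5200, next y-line at t=0.1963; Δt_x=2.0000, Δt_y=1.1547
    y: enter (6,6) at t=0.1963
    y: enter (6,7) at t=1.3510 ← occupied
  → r_3 = 1.3510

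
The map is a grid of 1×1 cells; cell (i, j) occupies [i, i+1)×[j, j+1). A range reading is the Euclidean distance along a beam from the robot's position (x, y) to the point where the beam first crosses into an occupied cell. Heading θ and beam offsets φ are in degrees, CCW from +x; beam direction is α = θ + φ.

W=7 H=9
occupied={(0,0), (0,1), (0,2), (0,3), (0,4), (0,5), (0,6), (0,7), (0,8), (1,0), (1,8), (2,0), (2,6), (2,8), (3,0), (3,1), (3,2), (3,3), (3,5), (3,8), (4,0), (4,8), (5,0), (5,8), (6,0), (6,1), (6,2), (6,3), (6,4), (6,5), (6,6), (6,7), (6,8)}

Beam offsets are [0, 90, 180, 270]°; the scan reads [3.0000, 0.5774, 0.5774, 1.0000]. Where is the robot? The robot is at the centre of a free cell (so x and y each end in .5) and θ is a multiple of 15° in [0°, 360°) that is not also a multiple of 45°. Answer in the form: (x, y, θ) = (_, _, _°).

(x, y, θ) = (4.5, 1.5, 60°)

Enumerate (i+0.5, j+0.5, θ) over the 30 free cells and 16 admissible headings. For each, cast all 4 beams and compare to the given ranges.
  (3.5, 7.5, 150°): beam 1 = 1.0000 ≠ 3.0000 ✗
  (5.5, 3.5, 285°): beam 1 = 1.9319 ≠ 3.0000 ✗
  (5.5, 7.5, 195°): beam 1 = 2.5882 ≠ 3.0000 ✗
  …
  (4.5, 1.5, 60°): r_1=3.0000, r_2=0.5774, r_3=0.5774, r_4=1.0000 — all match ✓
Only this pose fits every beam.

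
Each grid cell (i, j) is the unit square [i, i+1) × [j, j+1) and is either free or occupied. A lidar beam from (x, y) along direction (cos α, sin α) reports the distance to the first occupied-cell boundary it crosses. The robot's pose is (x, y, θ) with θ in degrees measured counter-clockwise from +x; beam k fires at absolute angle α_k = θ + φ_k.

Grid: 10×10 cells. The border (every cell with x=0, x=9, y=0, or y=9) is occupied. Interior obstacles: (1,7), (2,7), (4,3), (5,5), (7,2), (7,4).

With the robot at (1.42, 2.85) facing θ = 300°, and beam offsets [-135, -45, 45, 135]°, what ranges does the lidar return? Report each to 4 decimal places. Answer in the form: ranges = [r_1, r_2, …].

beam 1: φ=-135°, α=165°
  dir = (cos 165°, sin 165°) = (-0.9659, 0.2588); from cell (1,2)
  next x-line at t=0.4348, next y-line at t=0.5796; Δt_x=1.0353, Δt_y=3.8637
    x: enter (0,2) at t=0.4348 ← occupied
  → r_1 = 0.4348
beam 2: φ=-45°, α=255°
  dir = (cos 255°, sin 255°) = (-0.2588, -0.9659); from cell (1,2)
  next x-line at t=1.6228, next y-line at t=0.8800; Δt_x=3.8637, Δt_y=1.0353
    y: enter (1,1) at t=0.8800
    x: enter (0,1) at t=1.6228 ← occupied
  → r_2 = 1.6228
beam 3: φ=45°, α=345°
  dir = (cos 345°, sin 345°) = (0.9659, -0.2588); from cell (1,2)
  next x-line at t=0.6005, next y-line at t=3.2841; Δt_x=1.0353, Δt_y=3.8637
    x: enter (2,2) at t=0.6005
    x: enter (3,2) at t=1.6357
    x: enter (4,2) at t=2.6710
    y: enter (4,1) at t=3.2841
    x: enter (5,1) at t=3.7063
    x: enter (6,1) at t=4.7416
    x: enter (7,1) at t=5.7768
    x: enter (8,1) at t=6.8121
    y: enter (8,0) at t=7.1479 ← occupied
  → r_3 = 7.1479
beam 4: φ=135°, α=75°
  dir = (cos 75°, sin 75°) = (0.2588, 0.9659); from cell (1,2)
  next x-line at t=2.2409, next y-line at t=0.1553; Δt_x=3.8637, Δt_y=1.0353
    y: enter (1,3) at t=0.1553
    y: enter (1,4) at t=1.1906
    y: enter (1,5) at t=2.2258
    x: enter (2,5) at t=2.2409
    y: enter (2,6) at t=3.2611
    y: enter (2,7) at t=4.2964 ← occupied
  → r_4 = 4.2964

ranges = [0.4348, 1.6228, 7.1479, 4.2964]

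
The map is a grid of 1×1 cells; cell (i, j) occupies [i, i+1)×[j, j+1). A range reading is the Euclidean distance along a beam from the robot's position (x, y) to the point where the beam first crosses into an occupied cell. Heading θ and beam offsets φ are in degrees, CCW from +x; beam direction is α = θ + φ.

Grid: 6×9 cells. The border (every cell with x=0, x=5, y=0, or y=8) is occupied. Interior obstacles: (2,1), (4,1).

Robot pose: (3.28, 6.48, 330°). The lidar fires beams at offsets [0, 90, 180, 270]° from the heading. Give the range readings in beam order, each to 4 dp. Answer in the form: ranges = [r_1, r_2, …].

ranges = [1.9861, 1.7551, 2.6327, 4.5600]

beam 1: φ=0°, α=330°
  dir = (cos 330°, sin 330°) = (0.8660, -0.5000); from cell (3,6)
  next x-line at t=0.8314, next y-line at t=0.9600; Δt_x=1.1547, Δt_y=2.0000
    x: enter (4,6) at t=0.8314
    y: enter (4,5) at t=0.9600
    x: enter (5,5) at t=1.9861 ← occupied
  → r_1 = 1.9861
beam 2: φ=90°, α=60°
  dir = (cos 60°, sin 60°) = (0.5000, 0.8660); from cell (3,6)
  next x-line at t=1.4400, next y-line at t=0.6004; Δt_x=2.0000, Δt_y=1.1547
    y: enter (3,7) at t=0.6004
    x: enter (4,7) at t=1.4400
    y: enter (4,8) at t=1.7551 ← occupied
  → r_2 = 1.7551
beam 3: φ=180°, α=150°
  dir = (cos 150°, sin 150°) = (-0.8660, 0.5000); from cell (3,6)
  next x-line at t=0.3233, next y-line at t=1.0400; Δt_x=1.1547, Δt_y=2.0000
    x: enter (2,6) at t=0.3233
    y: enter (2,7) at t=1.0400
    x: enter (1,7) at t=1.4780
    x: enter (0,7) at t=2.6327 ← occupied
  → r_3 = 2.6327
beam 4: φ=270°, α=240°
  dir = (cos 240°, sin 240°) = (-0.5000, -0.8660); from cell (3,6)
  next x-line at t=0.5600, next y-line at t=0.5543; Δt_x=2.0000, Δt_y=1.1547
    y: enter (3,5) at t=0.5543
    x: enter (2,5) at t=0.5600
    y: enter (2,4) at t=1.7090
    x: enter (1,4) at t=2.5600
    y: enter (1,3) at t=2.8637
    y: enter (1,2) at t=4.0184
    x: enter (0,2) at t=4.5600 ← occupied
  → r_4 = 4.5600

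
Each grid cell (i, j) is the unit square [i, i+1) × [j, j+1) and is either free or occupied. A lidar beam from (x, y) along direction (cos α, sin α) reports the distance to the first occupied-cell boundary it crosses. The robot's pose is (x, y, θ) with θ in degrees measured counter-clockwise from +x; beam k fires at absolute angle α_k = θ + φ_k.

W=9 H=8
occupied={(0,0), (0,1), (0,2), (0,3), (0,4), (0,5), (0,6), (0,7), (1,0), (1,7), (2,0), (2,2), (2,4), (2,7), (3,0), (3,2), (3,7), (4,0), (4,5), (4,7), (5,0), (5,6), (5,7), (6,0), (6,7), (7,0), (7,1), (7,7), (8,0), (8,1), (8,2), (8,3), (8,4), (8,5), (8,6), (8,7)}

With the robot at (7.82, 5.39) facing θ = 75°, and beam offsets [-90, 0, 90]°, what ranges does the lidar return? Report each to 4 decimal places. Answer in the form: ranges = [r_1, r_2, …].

ranges = [0.1863, 0.6955, 2.3569]

beam 1: φ=-90°, α=345°
  direction (0.9659, -0.2588); cell (7,5); t to first gridline: x 0.1863, y 1.5068 (then +1.0353 / +3.8637)
    (8,5) via x @ 0.1863  # hit
  → r_1 = 0.1863
beam 2: φ=0°, α=75°
  direction (0.2588, 0.9659); cell (7,5); t to first gridline: x 0.6955, y 0.6315 (then +3.8637 / +1.0353)
    (7,6) via y @ 0.6315
    (8,6) via x @ 0.6955  # hit
  → r_2 = 0.6955
beam 3: φ=90°, α=165°
  direction (-0.9659, 0.2588); cell (7,5); t to first gridline: x 0.8489, y 2.3569 (then +1.0353 / +3.8637)
    (6,5) via x @ 0.8489
    (5,5) via x @ 1.8842
    (5,6) via y @ 2.3569  # hit
  → r_3 = 2.3569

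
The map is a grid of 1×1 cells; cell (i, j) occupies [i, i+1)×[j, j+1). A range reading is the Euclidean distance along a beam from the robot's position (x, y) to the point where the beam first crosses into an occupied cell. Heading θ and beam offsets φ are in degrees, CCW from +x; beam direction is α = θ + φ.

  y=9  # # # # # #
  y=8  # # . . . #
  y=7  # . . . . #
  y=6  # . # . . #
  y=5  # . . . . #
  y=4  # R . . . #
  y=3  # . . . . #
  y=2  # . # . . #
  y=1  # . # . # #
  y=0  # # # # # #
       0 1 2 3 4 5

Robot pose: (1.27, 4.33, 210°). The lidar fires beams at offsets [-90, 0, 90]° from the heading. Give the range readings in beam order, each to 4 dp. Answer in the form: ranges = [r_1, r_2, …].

ranges = [0.5400, 0.3118, 1.5358]

beam 1: φ=-90°, α=120°
  d=(-0.5000,0.8660)  start (1,4)  tX=0.5400 tY=0.7736  stride 1/|dx|=2.0000 1/|dy|=1.1547
    cross x-line → (0,4), t=0.5400 (wall)
  → r_1 = 0.5400
beam 2: φ=0°, α=210°
  d=(-0.8660,-0.5000)  start (1,4)  tX=0.3118 tY=0.6600  stride 1/|dx|=1.1547 1/|dy|=2.0000
    cross x-line → (0,4), t=0.3118 (wall)
  → r_2 = 0.3118
beam 3: φ=90°, α=300°
  d=(0.5000,-0.8660)  start (1,4)  tX=1.4600 tY=0.3811  stride 1/|dx|=2.0000 1/|dy|=1.1547
    cross y-line → (1,3), t=0.3811
    cross x-line → (2,3), t=1.4600
    cross y-line → (2,2), t=1.5358 (wall)
  → r_3 = 1.5358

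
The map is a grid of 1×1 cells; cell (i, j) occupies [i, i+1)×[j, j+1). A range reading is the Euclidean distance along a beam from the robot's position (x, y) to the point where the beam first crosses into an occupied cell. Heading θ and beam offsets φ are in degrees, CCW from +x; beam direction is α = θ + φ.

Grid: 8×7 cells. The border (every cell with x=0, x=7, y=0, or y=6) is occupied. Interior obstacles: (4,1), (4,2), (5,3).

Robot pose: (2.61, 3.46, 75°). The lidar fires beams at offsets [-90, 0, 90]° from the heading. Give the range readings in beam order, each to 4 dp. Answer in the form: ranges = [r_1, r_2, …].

ranges = [1.7773, 2.6296, 1.6668]

beam 1: φ=-90°, α=345°
  cosα=0.9659 sinα=-0.2588 | (2,3) | tMaxX 0.4038 tMaxY 1.7773 | tΔX 1.0353 tΔY 3.8637
    t=0.4038 [x] (3,3)
    t=1.4390 [x] (4,3)
    t=1.7773 [y] (4,2) — stop
  → r_1 = 1.7773
beam 2: φ=0°, α=75°
  cosα=0.2588 sinα=0.9659 | (2,3) | tMaxX 1.5068 tMaxY 0.5590 | tΔX 3.8637 tΔY 1.0353
    t=0.5590 [y] (2,4)
    t=1.5068 [x] (3,4)
    t=1.5943 [y] (3,5)
    t=2.6296 [y] (3,6) — stop
  → r_2 = 2.6296
beam 3: φ=90°, α=165°
  cosα=-0.9659 sinα=0.2588 | (2,3) | tMaxX 0.6315 tMaxY 2.0864 | tΔX 1.0353 tΔY 3.8637
    t=0.6315 [x] (1,3)
    t=1.6668 [x] (0,3) — stop
  → r_3 = 1.6668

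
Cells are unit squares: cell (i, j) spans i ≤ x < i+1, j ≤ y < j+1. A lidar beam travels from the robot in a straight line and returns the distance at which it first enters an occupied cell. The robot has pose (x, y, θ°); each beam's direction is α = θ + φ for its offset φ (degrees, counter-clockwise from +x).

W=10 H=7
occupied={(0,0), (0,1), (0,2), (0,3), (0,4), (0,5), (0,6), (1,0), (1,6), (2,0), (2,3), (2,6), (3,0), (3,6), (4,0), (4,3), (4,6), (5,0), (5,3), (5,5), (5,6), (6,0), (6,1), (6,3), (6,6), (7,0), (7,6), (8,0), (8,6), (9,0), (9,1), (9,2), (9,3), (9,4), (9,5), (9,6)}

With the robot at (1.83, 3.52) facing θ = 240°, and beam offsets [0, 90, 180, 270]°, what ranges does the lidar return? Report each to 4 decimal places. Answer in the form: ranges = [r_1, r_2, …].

ranges = [1.6600, 0.1963, 0.3400, 0.9584]

beam 1: φ=0°, α=240°
  dir = (cos 240°, sin 240°) = (-0.5000, -0.8660); from cell (1,3)
  next x-line at t=1.6600, next y-line at t=0.6004; Δt_x=2.0000, Δt_y=1.1547
    y: enter (1,2) at t=0.6004
    x: enter (0,2) at t=1.6600 ← occupied
  → r_1 = 1.6600
beam 2: φ=90°, α=330°
  dir = (cos 330°, sin 330°) = (0.8660, -0.5000); from cell (1,3)
  next x-line at t=0.1963, next y-line at t=1.0400; Δt_x=1.1547, Δt_y=2.0000
    x: enter (2,3) at t=0.1963 ← occupied
  → r_2 = 0.1963
beam 3: φ=180°, α=60°
  dir = (cos 60°, sin 60°) = (0.5000, 0.8660); from cell (1,3)
  next x-line at t=0.3400, next y-line at t=0.5543; Δt_x=2.0000, Δt_y=1.1547
    x: enter (2,3) at t=0.3400 ← occupied
  → r_3 = 0.3400
beam 4: φ=270°, α=150°
  dir = (cos 150°, sin 150°) = (-0.8660, 0.5000); from cell (1,3)
  next x-line at t=0.9584, next y-line at t=0.9600; Δt_x=1.1547, Δt_y=2.0000
    x: enter (0,3) at t=0.9584 ← occupied
  → r_4 = 0.9584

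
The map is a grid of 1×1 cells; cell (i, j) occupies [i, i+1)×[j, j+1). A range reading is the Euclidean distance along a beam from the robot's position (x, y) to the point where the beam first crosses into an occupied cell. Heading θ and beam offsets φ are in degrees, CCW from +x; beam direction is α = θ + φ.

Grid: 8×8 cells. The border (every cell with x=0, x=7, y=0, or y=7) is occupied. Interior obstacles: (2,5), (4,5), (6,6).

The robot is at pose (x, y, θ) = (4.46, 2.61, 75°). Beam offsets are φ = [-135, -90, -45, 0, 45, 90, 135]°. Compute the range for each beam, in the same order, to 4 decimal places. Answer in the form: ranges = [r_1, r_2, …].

ranges = [1.8591, 2.6296, 2.9329, 4.5449, 2.9200, 3.5821, 3.2200]

beam 1: φ=-135°, α=300°
  dir = (cos 300°, sin 300°) = (0.5000, -0.8660); from cell (4,2)
  next x-line at t=1.0800, next y-line at t=0.7044; Δt_x=2.0000, Δt_y=1.1547
    y: enter (4,1) at t=0.7044
    x: enter (5,1) at t=1.0800
    y: enter (5,0) at t=1.8591 ← occupied
  → r_1 = 1.8591
beam 2: φ=-90°, α=345°
  dir = (cos 345°, sin 345°) = (0.9659, -0.2588); from cell (4,2)
  next x-line at t=0.5590, next y-line at t=2.3569; Δt_x=1.0353, Δt_y=3.8637
    x: enter (5,2) at t=0.5590
    x: enter (6,2) at t=1.5943
    y: enter (6,1) at t=2.3569
    x: enter (7,1) at t=2.6296 ← occupied
  → r_2 = 2.6296
beam 3: φ=-45°, α=30°
  dir = (cos 30°, sin 30°) = (0.8660, 0.5000); from cell (4,2)
  next x-line at t=0.6235, next y-line at t=0.7800; Δt_x=1.1547, Δt_y=2.0000
    x: enter (5,2) at t=0.6235
    y: enter (5,3) at t=0.7800
    x: enter (6,3) at t=1.7782
    y: enter (6,4) at t=2.7800
    x: enter (7,4) at t=2.9329 ← occupied
  → r_3 = 2.9329
beam 4: φ=0°, α=75°
  dir = (cos 75°, sin 75°) = (0.2588, 0.9659); from cell (4,2)
  next x-line at t=2.0864, next y-line at t=0.4038; Δt_x=3.8637, Δt_y=1.0353
    y: enter (4,3) at t=0.4038
    y: enter (4,4) at t=1.4390
    x: enter (5,4) at t=2.0864
    y: enter (5,5) at t=2.4743
    y: enter (5,6) at t=3.5096
    y: enter (5,7) at t=4.5449 ← occupied
  → r_4 = 4.5449
beam 5: φ=45°, α=120°
  dir = (cos 120°, sin 120°) = (-0.5000, 0.8660); from cell (4,2)
  next x-line at t=0.9200, next y-line at t=0.4503; Δt_x=2.0000, Δt_y=1.1547
    y: enter (4,3) at t=0.4503
    x: enter (3,3) at t=0.9200
    y: enter (3,4) at t=1.6050
    y: enter (3,5) at t=2.7597
    x: enter (2,5) at t=2.9200 ← occupied
  → r_5 = 2.9200
beam 6: φ=90°, α=165°
  dir = (cos 165°, sin 165°) = (-0.9659, 0.2588); from cell (4,2)
  next x-line at t=0.4762, next y-line at t=1.5068; Δt_x=1.0353, Δt_y=3.8637
    x: enter (3,2) at t=0.4762
    y: enter (3,3) at t=1.5068
    x: enter (2,3) at t=1.5115
    x: enter (1,3) at t=2.5468
    x: enter (0,3) at t=3.5821 ← occupied
  → r_6 = 3.5821
beam 7: φ=135°, α=210°
  dir = (cos 210°, sin 210°) = (-0.8660, -0.5000); from cell (4,2)
  next x-line at t=0.5312, next y-line at t=1.2200; Δt_x=1.1547, Δt_y=2.0000
    x: enter (3,2) at t=0.5312
    y: enter (3,1) at t=1.2200
    x: enter (2,1) at t=1.6859
    x: enter (1,1) at t=2.8406
    y: enter (1,0) at t=3.2200 ← occupied
  → r_7 = 3.2200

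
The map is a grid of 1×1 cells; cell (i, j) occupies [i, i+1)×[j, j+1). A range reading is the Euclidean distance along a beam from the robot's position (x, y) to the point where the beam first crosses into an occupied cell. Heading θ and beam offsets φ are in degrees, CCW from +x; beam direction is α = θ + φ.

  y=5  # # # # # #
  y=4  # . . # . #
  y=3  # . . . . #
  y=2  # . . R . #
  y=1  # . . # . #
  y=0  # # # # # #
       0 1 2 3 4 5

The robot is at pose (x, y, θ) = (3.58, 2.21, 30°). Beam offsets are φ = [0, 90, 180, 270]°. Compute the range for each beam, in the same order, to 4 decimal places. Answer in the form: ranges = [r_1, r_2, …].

beam 1: φ=0°, α=30°
  cosα=0.8660 sinα=0.5000 | (3,2) | tMaxX 0.4850 tMaxY 1.5800 | tΔX 1.1547 tΔY 2.0000
    t=0.4850 [x] (4,2)
    t=1.5800 [y] (4,3)
    t=1.6397 [x] (5,3) — stop
  → r_1 = 1.6397
beam 2: φ=90°, α=120°
  cosα=-0.5000 sinα=0.8660 | (3,2) | tMaxX 1.1600 tMaxY 0.9122 | tΔX 2.0000 tΔY 1.1547
    t=0.9122 [y] (3,3)
    t=1.1600 [x] (2,3)
    t=2.0669 [y] (2,4)
    t=3.1600 [x] (1,4)
    t=3.2216 [y] (1,5) — stop
  → r_2 = 3.2216
beam 3: φ=180°, α=210°
  cosα=-0.8660 sinα=-0.5000 | (3,2) | tMaxX 0.6697 tMaxY 0.4200 | tΔX 1.1547 tΔY 2.0000
    t=0.4200 [y] (3,1) — stop
  → r_3 = 0.4200
beam 4: φ=270°, α=300°
  cosα=0.5000 sinα=-0.8660 | (3,2) | tMaxX 0.8400 tMaxY 0.2425 | tΔX 2.0000 tΔY 1.1547
    t=0.2425 [y] (3,1) — stop
  → r_4 = 0.2425

ranges = [1.6397, 3.2216, 0.4200, 0.2425]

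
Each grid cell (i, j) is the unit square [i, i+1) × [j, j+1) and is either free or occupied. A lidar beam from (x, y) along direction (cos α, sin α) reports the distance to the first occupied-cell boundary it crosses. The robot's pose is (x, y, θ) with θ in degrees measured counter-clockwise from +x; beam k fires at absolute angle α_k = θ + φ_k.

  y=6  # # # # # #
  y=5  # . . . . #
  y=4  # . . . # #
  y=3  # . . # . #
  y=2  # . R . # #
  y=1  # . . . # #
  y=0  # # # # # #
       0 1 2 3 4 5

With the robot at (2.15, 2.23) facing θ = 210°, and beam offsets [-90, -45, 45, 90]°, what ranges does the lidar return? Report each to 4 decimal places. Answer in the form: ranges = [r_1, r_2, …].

ranges = [2.3000, 1.1906, 1.2734, 1.4203]

beam 1: φ=-90°, α=120°
  d=(-0.5000,0.8660)  start (2,2)  tX=0.3000 tY=0.8891  stride 1/|dx|=2.0000 1/|dy|=1.1547
    cross x-line → (1,2), t=0.3000
    cross y-line → (1,3), t=0.8891
    cross y-line → (1,4), t=2.0438
    cross x-line → (0,4), t=2.3000 (wall)
  → r_1 = 2.3000
beam 2: φ=-45°, α=165°
  d=(-0.9659,0.2588)  start (2,2)  tX=0.1553 tY=2.9751  stride 1/|dx|=1.0353 1/|dy|=3.8637
    cross x-line → (1,2), t=0.1553
    cross x-line → (0,2), t=1.1906 (wall)
  → r_2 = 1.1906
beam 3: φ=45°, α=255°
  d=(-0.2588,-0.9659)  start (2,2)  tX=0.5796 tY=0.2381  stride 1/|dx|=3.8637 1/|dy|=1.0353
    cross y-line → (2,1), t=0.2381
    cross x-line → (1,1), t=0.5796
    cross y-line → (1,0), t=1.2734 (wall)
  → r_3 = 1.2734
beam 4: φ=90°, α=300°
  d=(0.5000,-0.8660)  start (2,2)  tX=1.7000 tY=0.2656  stride 1/|dx|=2.0000 1/|dy|=1.1547
    cross y-line → (2,1), t=0.2656
    cross y-line → (2,0), t=1.4203 (wall)
  → r_4 = 1.4203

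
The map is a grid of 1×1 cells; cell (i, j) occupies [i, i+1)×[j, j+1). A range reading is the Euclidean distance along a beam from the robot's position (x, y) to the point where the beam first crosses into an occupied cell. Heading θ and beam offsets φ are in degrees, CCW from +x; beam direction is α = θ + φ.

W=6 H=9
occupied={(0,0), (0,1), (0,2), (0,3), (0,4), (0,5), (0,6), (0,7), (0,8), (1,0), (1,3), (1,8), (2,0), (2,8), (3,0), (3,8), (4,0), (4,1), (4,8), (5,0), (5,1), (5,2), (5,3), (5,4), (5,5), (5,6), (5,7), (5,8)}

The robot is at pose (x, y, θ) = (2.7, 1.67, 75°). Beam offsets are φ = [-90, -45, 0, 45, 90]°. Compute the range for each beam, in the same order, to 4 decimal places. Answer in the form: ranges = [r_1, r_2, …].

beam 1: φ=-90°, α=345°
  d=(0.9659,-0.2588)  start (2,1)  tX=0.3106 tY=2.5887  stride 1/|dx|=1.0353 1/|dy|=3.8637
    cross x-line → (3,1), t=0.3106
    cross x-line → (4,1), t=1.3459 (wall)
  → r_1 = 1.3459
beam 2: φ=-45°, α=30°
  d=(0.8660,0.5000)  start (2,1)  tX=0.3464 tY=0.6600  stride 1/|dx|=1.1547 1/|dy|=2.0000
    cross x-line → (3,1), t=0.3464
    cross y-line → (3,2), t=0.6600
    cross x-line → (4,2), t=1.5011
    cross x-line → (5,2), t=2.6558 (wall)
  → r_2 = 2.6558
beam 3: φ=0°, α=75°
  d=(0.2588,0.9659)  start (2,1)  tX=1.1591 tY=0.3416  stride 1/|dx|=3.8637 1/|dy|=1.0353
    cross y-line → (2,2), t=0.3416
    cross x-line → (3,2), t=1.1591
    cross y-line → (3,3), t=1.3769
    cross y-line → (3,4), t=2.4122
    cross y-line → (3,5), t=3.4475
    cross y-line → (3,6), t=4.4827
    cross x-line → (4,6), t=5.0228
    cross y-line → (4,7), t=5.5180
    cross y-line → (4,8), t=6.5533 (wall)
  → r_3 = 6.5533
beam 4: φ=45°, α=120°
  d=(-0.5000,0.8660)  start (2,1)  tX=1.4000 tY=0.3811  stride 1/|dx|=2.0000 1/|dy|=1.1547
    cross y-line → (2,2), t=0.3811
    cross x-line → (1,2), t=1.4000
    cross y-line → (1,3), t=1.5358 (wall)
  → r_4 = 1.5358
beam 5: φ=90°, α=165°
  d=(-0.9659,0.2588)  start (2,1)  tX=0.7247 tY=1.2750  stride 1/|dx|=1.0353 1/|dy|=3.8637
    cross x-line → (1,1), t=0.7247
    cross y-line → (1,2), t=1.2750
    cross x-line → (0,2), t=1.7600 (wall)
  → r_5 = 1.7600

ranges = [1.3459, 2.6558, 6.5533, 1.5358, 1.7600]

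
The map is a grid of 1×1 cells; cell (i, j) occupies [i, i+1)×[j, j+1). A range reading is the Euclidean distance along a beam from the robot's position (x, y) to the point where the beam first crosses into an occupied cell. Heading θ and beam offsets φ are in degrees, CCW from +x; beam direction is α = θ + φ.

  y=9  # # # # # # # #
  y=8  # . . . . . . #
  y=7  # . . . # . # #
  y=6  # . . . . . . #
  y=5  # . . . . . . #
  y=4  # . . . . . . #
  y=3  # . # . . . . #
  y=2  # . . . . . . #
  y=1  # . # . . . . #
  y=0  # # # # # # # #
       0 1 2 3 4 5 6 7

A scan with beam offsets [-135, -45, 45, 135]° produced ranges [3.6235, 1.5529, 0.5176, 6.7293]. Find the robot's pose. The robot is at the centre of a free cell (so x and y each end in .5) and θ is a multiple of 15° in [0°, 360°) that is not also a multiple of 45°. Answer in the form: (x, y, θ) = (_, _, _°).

The pose lattice has 44·16 = 704 candidates. Test each by forward raycasting.
  (3.5, 5.5, 120°): beam 2 = 1.9319 ≠ 1.5529 ✗
  (5.5, 7.5, 60°): beam 1 = 5.7956 ≠ 3.6235 ✗
  (3.5, 5.5, 150°): beam 2 = 3.6235 ≠ 1.5529 ✗
  …
  (6.5, 2.5, 330°): r_1=3.6235, r_2=1.5529, r_3=0.5176, r_4=6.7293 — all match ✓
Unique over the lattice → pose = (6.5, 2.5, 330°).

(x, y, θ) = (6.5, 2.5, 330°)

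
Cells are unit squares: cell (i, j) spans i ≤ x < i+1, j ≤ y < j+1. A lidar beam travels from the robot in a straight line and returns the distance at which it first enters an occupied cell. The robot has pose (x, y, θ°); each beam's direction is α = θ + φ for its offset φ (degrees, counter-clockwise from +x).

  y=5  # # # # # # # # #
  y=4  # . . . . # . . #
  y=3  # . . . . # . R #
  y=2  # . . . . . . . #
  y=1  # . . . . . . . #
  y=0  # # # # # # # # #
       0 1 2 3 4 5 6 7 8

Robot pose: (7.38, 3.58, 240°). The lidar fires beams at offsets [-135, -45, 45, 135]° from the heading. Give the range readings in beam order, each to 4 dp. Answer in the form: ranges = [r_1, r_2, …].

beam 1: φ=-135°, α=105°
  direction (-0.2588, 0.9659); cell (7,3); t to first gridline: x 1.4682, y 0.4348 (then +3.8637 / +1.0353)
    (7,4) via y @ 0.4348
    (6,4) via x @ 1.4682
    (6,5) via y @ 1.4701  # hit
  → r_1 = 1.4701
beam 2: φ=-45°, α=195°
  direction (-0.9659, -0.2588); cell (7,3); t to first gridline: x 0.3934, y 2.2409 (then +1.0353 / +3.8637)
    (6,3) via x @ 0.3934
    (5,3) via x @ 1.4287  # hit
  → r_2 = 1.4287
beam 3: φ=45°, α=285°
  direction (0.2588, -0.9659); cell (7,3); t to first gridline: x 2.3955, y 0.6005 (then +3.8637 / +1.0353)
    (7,2) via y @ 0.6005
    (7,1) via y @ 1.6357
    (8,1) via x @ 2.3955  # hit
  → r_3 = 2.3955
beam 4: φ=135°, α=15°
  direction (0.9659, 0.2588); cell (7,3); t to first gridline: x 0.6419, y 1.6228 (then +1.0353 / +3.8637)
    (8,3) via x @ 0.6419  # hit
  → r_4 = 0.6419

ranges = [1.4701, 1.4287, 2.3955, 0.6419]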